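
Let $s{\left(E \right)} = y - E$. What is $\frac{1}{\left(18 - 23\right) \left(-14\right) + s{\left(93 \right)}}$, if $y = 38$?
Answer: $\frac{1}{15} \approx 0.066667$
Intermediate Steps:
$s{\left(E \right)} = 38 - E$
$\frac{1}{\left(18 - 23\right) \left(-14\right) + s{\left(93 \right)}} = \frac{1}{\left(18 - 23\right) \left(-14\right) + \left(38 - 93\right)} = \frac{1}{\left(-5\right) \left(-14\right) + \left(38 - 93\right)} = \frac{1}{70 - 55} = \frac{1}{15}$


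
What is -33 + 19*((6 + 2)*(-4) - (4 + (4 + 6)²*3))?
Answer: -6417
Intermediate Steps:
-33 + 19*((6 + 2)*(-4) - (4 + (4 + 6)²*3)) = -33 + 19*(8*(-4) - (4 + 10²*3)) = -33 + 19*(-32 - (4 + 100*3)) = -33 + 19*(-32 - (4 + 300)) = -33 + 19*(-32 - 1*304) = -33 + 19*(-32 - 304) = -33 + 19*(-336) = -33 - 6384 = -6417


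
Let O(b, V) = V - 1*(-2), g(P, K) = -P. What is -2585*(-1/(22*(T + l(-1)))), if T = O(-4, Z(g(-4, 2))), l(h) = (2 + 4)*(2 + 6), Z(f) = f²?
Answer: 235/132 ≈ 1.7803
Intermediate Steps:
l(h) = 48 (l(h) = 6*8 = 48)
O(b, V) = 2 + V (O(b, V) = V + 2 = 2 + V)
T = 18 (T = 2 + (-1*(-4))² = 2 + 4² = 2 + 16 = 18)
-2585*(-1/(22*(T + l(-1)))) = -2585*(-1/(22*(18 + 48))) = -2585/(66*(-22)) = -2585/(-1452) = -2585*(-1/1452) = 235/132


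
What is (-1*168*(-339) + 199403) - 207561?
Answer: 48794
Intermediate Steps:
(-1*168*(-339) + 199403) - 207561 = (-168*(-339) + 199403) - 207561 = (56952 + 199403) - 207561 = 256355 - 207561 = 48794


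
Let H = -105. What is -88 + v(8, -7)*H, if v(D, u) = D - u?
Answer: -1663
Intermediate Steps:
-88 + v(8, -7)*H = -88 + (8 - 1*(-7))*(-105) = -88 + (8 + 7)*(-105) = -88 + 15*(-105) = -88 - 1575 = -1663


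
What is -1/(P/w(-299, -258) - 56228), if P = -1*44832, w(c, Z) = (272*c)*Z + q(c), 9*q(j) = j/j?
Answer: 188843617/10618299300164 ≈ 1.7785e-5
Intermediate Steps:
q(j) = 1/9 (q(j) = (j/j)/9 = (1/9)*1 = 1/9)
w(c, Z) = 1/9 + 272*Z*c (w(c, Z) = (272*c)*Z + 1/9 = 272*Z*c + 1/9 = 1/9 + 272*Z*c)
P = -44832
-1/(P/w(-299, -258) - 56228) = -1/(-44832/(1/9 + 272*(-258)*(-299)) - 56228) = -1/(-44832/(1/9 + 20982624) - 56228) = -1/(-44832/188843617/9 - 56228) = -1/(-44832*9/188843617 - 56228) = -1/(-403488/188843617 - 56228) = -1/(-10618299300164/188843617) = -1*(-188843617/10618299300164) = 188843617/10618299300164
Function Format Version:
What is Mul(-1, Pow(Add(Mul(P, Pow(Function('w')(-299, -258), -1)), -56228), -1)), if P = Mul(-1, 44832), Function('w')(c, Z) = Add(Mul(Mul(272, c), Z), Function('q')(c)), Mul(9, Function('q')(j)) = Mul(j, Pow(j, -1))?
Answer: Rational(188843617, 10618299300164) ≈ 1.7785e-5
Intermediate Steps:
Function('q')(j) = Rational(1, 9) (Function('q')(j) = Mul(Rational(1, 9), Mul(j, Pow(j, -1))) = Mul(Rational(1, 9), 1) = Rational(1, 9))
Function('w')(c, Z) = Add(Rational(1, 9), Mul(272, Z, c)) (Function('w')(c, Z) = Add(Mul(Mul(272, c), Z), Rational(1, 9)) = Add(Mul(272, Z, c), Rational(1, 9)) = Add(Rational(1, 9), Mul(272, Z, c)))
P = -44832
Mul(-1, Pow(Add(Mul(P, Pow(Function('w')(-299, -258), -1)), -56228), -1)) = Mul(-1, Pow(Add(Mul(-44832, Pow(Add(Rational(1, 9), Mul(272, -258, -299)), -1)), -56228), -1)) = Mul(-1, Pow(Add(Mul(-44832, Pow(Add(Rational(1, 9), 20982624), -1)), -56228), -1)) = Mul(-1, Pow(Add(Mul(-44832, Pow(Rational(188843617, 9), -1)), -56228), -1)) = Mul(-1, Pow(Add(Mul(-44832, Rational(9, 188843617)), -56228), -1)) = Mul(-1, Pow(Add(Rational(-403488, 188843617), -56228), -1)) = Mul(-1, Pow(Rational(-10618299300164, 188843617), -1)) = Mul(-1, Rational(-188843617, 10618299300164)) = Rational(188843617, 10618299300164)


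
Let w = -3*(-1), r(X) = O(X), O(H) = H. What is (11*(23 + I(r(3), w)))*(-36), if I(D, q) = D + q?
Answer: -11484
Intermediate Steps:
r(X) = X
w = 3
(11*(23 + I(r(3), w)))*(-36) = (11*(23 + (3 + 3)))*(-36) = (11*(23 + 6))*(-36) = (11*29)*(-36) = 319*(-36) = -11484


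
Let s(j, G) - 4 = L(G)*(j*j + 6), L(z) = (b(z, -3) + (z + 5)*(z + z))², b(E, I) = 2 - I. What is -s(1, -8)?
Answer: -19667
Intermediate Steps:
L(z) = (5 + 2*z*(5 + z))² (L(z) = ((2 - 1*(-3)) + (z + 5)*(z + z))² = ((2 + 3) + (5 + z)*(2*z))² = (5 + 2*z*(5 + z))²)
s(j, G) = 4 + (5 + 2*G² + 10*G)²*(6 + j²) (s(j, G) = 4 + (5 + 2*G² + 10*G)²*(j*j + 6) = 4 + (5 + 2*G² + 10*G)²*(j² + 6) = 4 + (5 + 2*G² + 10*G)²*(6 + j²))
-s(1, -8) = -(4 + 6*(5 + 2*(-8)² + 10*(-8))² + 1²*(5 + 2*(-8)² + 10*(-8))²) = -(4 + 6*(5 + 2*64 - 80)² + 1*(5 + 2*64 - 80)²) = -(4 + 6*(5 + 128 - 80)² + 1*(5 + 128 - 80)²) = -(4 + 6*53² + 1*53²) = -(4 + 6*2809 + 1*2809) = -(4 + 16854 + 2809) = -1*19667 = -19667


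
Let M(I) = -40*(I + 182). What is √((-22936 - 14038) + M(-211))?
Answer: I*√35814 ≈ 189.25*I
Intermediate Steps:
M(I) = -7280 - 40*I (M(I) = -40*(182 + I) = -7280 - 40*I)
√((-22936 - 14038) + M(-211)) = √((-22936 - 14038) + (-7280 - 40*(-211))) = √(-36974 + (-7280 + 8440)) = √(-36974 + 1160) = √(-35814) = I*√35814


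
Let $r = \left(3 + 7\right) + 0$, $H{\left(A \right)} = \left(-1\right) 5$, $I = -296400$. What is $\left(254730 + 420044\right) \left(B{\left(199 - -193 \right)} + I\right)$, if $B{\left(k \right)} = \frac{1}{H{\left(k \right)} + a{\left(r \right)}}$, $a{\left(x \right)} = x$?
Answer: $- \frac{1000014393226}{5} \approx -2.0 \cdot 10^{11}$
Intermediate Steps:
$H{\left(A \right)} = -5$
$r = 10$ ($r = 10 + 0 = 10$)
$B{\left(k \right)} = \frac{1}{5}$ ($B{\left(k \right)} = \frac{1}{-5 + 10} = \frac{1}{5}$)
$\left(254730 + 420044\right) \left(B{\left(199 - -193 \right)} + I\right) = \left(254730 + 420044\right) \left(\frac{1}{5} - 296400\right) = 674774 \left(- \frac{1481999}{5}\right) = - \frac{1000014393226}{5}$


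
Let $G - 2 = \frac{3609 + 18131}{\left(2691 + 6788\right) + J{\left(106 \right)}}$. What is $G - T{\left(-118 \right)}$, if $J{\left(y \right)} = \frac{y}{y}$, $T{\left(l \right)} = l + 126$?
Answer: $- \frac{1757}{474} \approx -3.7067$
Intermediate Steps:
$T{\left(l \right)} = 126 + l$
$J{\left(y \right)} = 1$
$G = \frac{2035}{474}$ ($G = 2 + \frac{3609 + 18131}{\left(2691 + 6788\right) + 1} = 2 + \frac{21740}{9479 + 1} = 2 + \frac{21740}{9480} = 2 + 21740 \cdot \frac{1}{9480} = 2 + \frac{1087}{474} = \frac{2035}{474} \approx 4.2933$)
$G - T{\left(-118 \right)} = \frac{2035}{474} - \left(126 - 118\right) = \frac{2035}{474} - 8 = - \frac{1757}{474}$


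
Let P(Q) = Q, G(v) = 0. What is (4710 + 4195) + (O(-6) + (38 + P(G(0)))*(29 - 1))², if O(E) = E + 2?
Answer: 1132505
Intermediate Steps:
O(E) = 2 + E
(4710 + 4195) + (O(-6) + (38 + P(G(0)))*(29 - 1))² = (4710 + 4195) + ((2 - 6) + (38 + 0)*(29 - 1))² = 8905 + (-4 + 38*28)² = 8905 + (-4 + 1064)² = 8905 + 1060² = 8905 + 1123600 = 1132505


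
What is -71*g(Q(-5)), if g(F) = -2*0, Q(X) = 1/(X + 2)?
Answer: 0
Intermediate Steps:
Q(X) = 1/(2 + X)
g(F) = 0
-71*g(Q(-5)) = -71*0 = 0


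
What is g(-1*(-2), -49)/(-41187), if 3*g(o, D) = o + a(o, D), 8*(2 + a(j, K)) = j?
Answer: -1/494244 ≈ -2.0233e-6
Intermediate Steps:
a(j, K) = -2 + j/8
g(o, D) = -⅔ + 3*o/8 (g(o, D) = (o + (-2 + o/8))/3 = (-2 + 9*o/8)/3 = -⅔ + 3*o/8)
g(-1*(-2), -49)/(-41187) = (-⅔ + 3*(-1*(-2))/8)/(-41187) = (-⅔ + (3/8)*2)*(-1/41187) = (-⅔ + ¾)*(-1/41187) = (1/12)*(-1/41187) = -1/494244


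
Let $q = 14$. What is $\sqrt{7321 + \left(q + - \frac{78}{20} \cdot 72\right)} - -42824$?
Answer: $42824 + \frac{3 \sqrt{19595}}{5} \approx 42908.0$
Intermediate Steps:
$\sqrt{7321 + \left(q + - \frac{78}{20} \cdot 72\right)} - -42824 = \sqrt{7321 + \left(14 + - \frac{78}{20} \cdot 72\right)} - -42824 = \sqrt{7321 + \left(14 + - \frac{78}{20} \cdot 72\right)} + 42824 = \sqrt{7321 + \left(14 + \left(-1\right) \frac{39}{10} \cdot 72\right)} + 42824 = \sqrt{7321 + \left(14 - \frac{1404}{5}\right)} + 42824 = \sqrt{7321 - \frac{1334}{5}} + 42824 = \sqrt{\frac{35271}{5}} + 42824 = \frac{3 \sqrt{19595}}{5} + 42824 = 42824 + \frac{3 \sqrt{19595}}{5}$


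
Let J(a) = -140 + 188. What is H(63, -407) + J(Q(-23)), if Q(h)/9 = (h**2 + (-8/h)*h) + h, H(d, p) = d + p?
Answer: -296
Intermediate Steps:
Q(h) = -72 + 9*h + 9*h**2 (Q(h) = 9*((h**2 + (-8/h)*h) + h) = 9*((h**2 - 8) + h) = 9*((-8 + h**2) + h) = 9*(-8 + h + h**2) = -72 + 9*h + 9*h**2)
J(a) = 48
H(63, -407) + J(Q(-23)) = (63 - 407) + 48 = -344 + 48 = -296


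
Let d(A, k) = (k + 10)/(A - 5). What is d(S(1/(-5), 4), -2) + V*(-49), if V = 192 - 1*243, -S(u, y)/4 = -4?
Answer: 27497/11 ≈ 2499.7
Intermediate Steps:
S(u, y) = 16 (S(u, y) = -4*(-4) = 16)
d(A, k) = (10 + k)/(-5 + A)
V = -51 (V = 192 - 243 = -51)
d(S(1/(-5), 4), -2) + V*(-49) = (10 - 2)/(-5 + 16) - 51*(-49) = 8/11 + 2499 = 27497/11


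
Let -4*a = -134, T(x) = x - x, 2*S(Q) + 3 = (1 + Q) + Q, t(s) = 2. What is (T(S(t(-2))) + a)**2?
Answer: 4489/4 ≈ 1122.3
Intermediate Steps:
S(Q) = -1 + Q (S(Q) = -3/2 + ((1 + Q) + Q)/2 = -3/2 + (1 + 2*Q)/2 = -3/2 + (1/2 + Q) = -1 + Q)
T(x) = 0
a = 67/2 (a = -1/4*(-134) = 67/2 ≈ 33.500)
(T(S(t(-2))) + a)**2 = (0 + 67/2)**2 = (67/2)**2 = 4489/4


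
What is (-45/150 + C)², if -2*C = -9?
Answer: 441/25 ≈ 17.640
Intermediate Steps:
C = 9/2 (C = -½*(-9) = 9/2 ≈ 4.5000)
(-45/150 + C)² = (-45/150 + 9/2)² = (-45*1/150 + 9/2)² = (-3/10 + 9/2)² = (21/5)² = 441/25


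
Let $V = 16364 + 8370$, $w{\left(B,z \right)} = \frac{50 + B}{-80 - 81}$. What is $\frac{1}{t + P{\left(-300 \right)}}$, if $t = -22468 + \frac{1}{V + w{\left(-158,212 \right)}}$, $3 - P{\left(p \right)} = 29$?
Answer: $- \frac{3982282}{89577451147} \approx -4.4456 \cdot 10^{-5}$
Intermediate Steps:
$w{\left(B,z \right)} = - \frac{50}{161} - \frac{B}{161}$ ($w{\left(B,z \right)} = \frac{50 + B}{-161} = \left(50 + B\right) \left(- \frac{1}{161}\right) = - \frac{50}{161} - \frac{B}{161}$)
$P{\left(p \right)} = -26$ ($P{\left(p \right)} = 3 - 29 = -26$)
$V = 24734$
$t = - \frac{89473911815}{3982282}$ ($t = -22468 + \frac{1}{24734 - - \frac{108}{161}} = -22468 + \frac{1}{24734 + \left(- \frac{50}{161} + \frac{158}{161}\right)} = -22468 + \frac{1}{24734 + \frac{108}{161}} = -22468 + \frac{1}{\frac{3982282}{161}} = -22468 + \frac{161}{3982282} = - \frac{89473911815}{3982282} \approx -22468.0$)
$\frac{1}{t + P{\left(-300 \right)}} = \frac{1}{- \frac{89473911815}{3982282} - 26} = \frac{1}{- \frac{89577451147}{3982282}} = - \frac{3982282}{89577451147}$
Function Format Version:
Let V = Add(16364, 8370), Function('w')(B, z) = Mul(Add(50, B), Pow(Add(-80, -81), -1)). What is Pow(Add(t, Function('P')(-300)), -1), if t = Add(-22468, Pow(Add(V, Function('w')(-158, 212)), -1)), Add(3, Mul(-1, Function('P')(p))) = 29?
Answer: Rational(-3982282, 89577451147) ≈ -4.4456e-5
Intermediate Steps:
Function('w')(B, z) = Add(Rational(-50, 161), Mul(Rational(-1, 161), B)) (Function('w')(B, z) = Mul(Add(50, B), Pow(-161, -1)) = Mul(Add(50, B), Rational(-1, 161)) = Add(Rational(-50, 161), Mul(Rational(-1, 161), B)))
Function('P')(p) = -26 (Function('P')(p) = Add(3, Mul(-1, 29)) = Add(3, -29) = -26)
V = 24734
t = Rational(-89473911815, 3982282) (t = Add(-22468, Pow(Add(24734, Add(Rational(-50, 161), Mul(Rational(-1, 161), -158))), -1)) = Add(-22468, Pow(Add(24734, Add(Rational(-50, 161), Rational(158, 161))), -1)) = Add(-22468, Pow(Add(24734, Rational(108, 161)), -1)) = Add(-22468, Pow(Rational(3982282, 161), -1)) = Add(-22468, Rational(161, 3982282)) = Rational(-89473911815, 3982282) ≈ -22468.)
Pow(Add(t, Function('P')(-300)), -1) = Pow(Add(Rational(-89473911815, 3982282), -26), -1) = Pow(Rational(-89577451147, 3982282), -1) = Rational(-3982282, 89577451147)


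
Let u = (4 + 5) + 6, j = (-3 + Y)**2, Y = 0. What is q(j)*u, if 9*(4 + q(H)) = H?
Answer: -45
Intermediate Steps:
j = 9 (j = (-3 + 0)**2 = (-3)**2 = 9)
q(H) = -4 + H/9
u = 15 (u = 9 + 6 = 15)
q(j)*u = (-4 + (1/9)*9)*15 = (-4 + 1)*15 = -3*15 = -45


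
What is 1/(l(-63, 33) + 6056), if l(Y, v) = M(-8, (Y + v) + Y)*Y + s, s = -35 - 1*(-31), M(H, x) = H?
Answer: 1/6556 ≈ 0.00015253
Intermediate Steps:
s = -4 (s = -35 + 31 = -4)
l(Y, v) = -4 - 8*Y (l(Y, v) = -8*Y - 4 = -4 - 8*Y)
1/(l(-63, 33) + 6056) = 1/((-4 - 8*(-63)) + 6056) = 1/((-4 + 504) + 6056) = 1/(500 + 6056) = 1/6556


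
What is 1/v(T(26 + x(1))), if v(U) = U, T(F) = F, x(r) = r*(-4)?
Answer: 1/22 ≈ 0.045455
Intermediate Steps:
x(r) = -4*r
1/v(T(26 + x(1))) = 1/(26 - 4*1) = 1/(26 - 4) = 1/22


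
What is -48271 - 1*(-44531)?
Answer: -3740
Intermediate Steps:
-48271 - 1*(-44531) = -48271 + 44531 = -3740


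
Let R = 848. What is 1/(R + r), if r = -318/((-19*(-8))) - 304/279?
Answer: 21204/17913527 ≈ 0.0011837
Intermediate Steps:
r = -67465/21204 (r = -318/152 - 304*1/279 = -318*1/152 - 304/279 = -159/76 - 304/279 = -67465/21204 ≈ -3.1817)
1/(R + r) = 1/(848 - 67465/21204) = 1/(17913527/21204) = 21204/17913527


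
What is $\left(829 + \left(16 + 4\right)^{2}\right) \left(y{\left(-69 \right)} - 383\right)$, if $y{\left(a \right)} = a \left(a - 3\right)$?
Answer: $5634965$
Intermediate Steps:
$y{\left(a \right)} = a \left(-3 + a\right)$
$\left(829 + \left(16 + 4\right)^{2}\right) \left(y{\left(-69 \right)} - 383\right) = \left(829 + \left(16 + 4\right)^{2}\right) \left(- 69 \left(-3 - 69\right) - 383\right) = \left(829 + 20^{2}\right) \left(\left(-69\right) \left(-72\right) - 383\right) = \left(829 + 400\right) \left(4968 - 383\right) = 1229 \cdot 4585 = 5634965$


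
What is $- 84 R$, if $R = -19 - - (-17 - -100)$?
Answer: $-5376$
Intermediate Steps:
$R = 64$ ($R = -19 - - (-17 + 100) = -19 - \left(-1\right) 83 = -19 - -83 = -19 + 83 = 64$)
$- 84 R = \left(-84\right) 64 = -5376$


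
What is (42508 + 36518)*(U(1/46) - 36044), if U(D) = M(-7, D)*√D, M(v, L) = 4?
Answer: -2848413144 + 158052*√46/23 ≈ -2.8484e+9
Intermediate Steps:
U(D) = 4*√D
(42508 + 36518)*(U(1/46) - 36044) = (42508 + 36518)*(4*√(1/46) - 36044) = 79026*(4*√(1/46) - 36044) = 79026*(4*(√46/46) - 36044) = 79026*(2*√46/23 - 36044) = 79026*(-36044 + 2*√46/23) = -2848413144 + 158052*√46/23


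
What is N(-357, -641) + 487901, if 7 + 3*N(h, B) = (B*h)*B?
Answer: -145220821/3 ≈ -4.8407e+7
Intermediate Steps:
N(h, B) = -7/3 + h*B²/3 (N(h, B) = -7/3 + ((B*h)*B)/3 = -7/3 + (h*B²)/3 = -7/3 + h*B²/3)
N(-357, -641) + 487901 = (-7/3 + (⅓)*(-357)*(-641)²) + 487901 = (-7/3 + (⅓)*(-357)*410881) + 487901 = (-7/3 - 48894839) + 487901 = -146684524/3 + 487901 = -145220821/3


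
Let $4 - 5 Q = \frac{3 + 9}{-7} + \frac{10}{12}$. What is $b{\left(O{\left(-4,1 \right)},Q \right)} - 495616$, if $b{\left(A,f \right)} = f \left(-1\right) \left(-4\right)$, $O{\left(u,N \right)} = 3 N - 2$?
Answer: $- \frac{10407854}{21} \approx -4.9561 \cdot 10^{5}$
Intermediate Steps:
$O{\left(u,N \right)} = -2 + 3 N$
$Q = \frac{41}{42}$ ($Q = \frac{4}{5} - \frac{\frac{3 + 9}{-7} + \frac{10}{12}}{5} = \frac{4}{5} - \frac{12 \left(- \frac{1}{7}\right) + 10 \cdot \frac{1}{12}}{5} = \frac{4}{5} - \frac{- \frac{12}{7} + \frac{5}{6}}{5} = \frac{4}{5} - - \frac{37}{210} = \frac{4}{5} + \frac{37}{210} = \frac{41}{42} \approx 0.97619$)
$b{\left(A,f \right)} = 4 f$ ($b{\left(A,f \right)} = - f \left(-4\right) = 4 f$)
$b{\left(O{\left(-4,1 \right)},Q \right)} - 495616 = 4 \cdot \frac{41}{42} - 495616 = \frac{82}{21} - 495616 = - \frac{10407854}{21}$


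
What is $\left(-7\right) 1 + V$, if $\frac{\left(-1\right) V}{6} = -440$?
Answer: $2633$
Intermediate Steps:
$V = 2640$ ($V = \left(-6\right) \left(-440\right) = 2640$)
$\left(-7\right) 1 + V = \left(-7\right) 1 + 2640 = -7 + 2640 = 2633$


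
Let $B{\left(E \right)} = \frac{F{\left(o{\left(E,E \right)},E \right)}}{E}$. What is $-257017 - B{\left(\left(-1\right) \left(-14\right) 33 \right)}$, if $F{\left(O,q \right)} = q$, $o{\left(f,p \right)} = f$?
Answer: $-257018$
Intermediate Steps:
$B{\left(E \right)} = 1$ ($B{\left(E \right)} = \frac{E}{E} = 1$)
$-257017 - B{\left(\left(-1\right) \left(-14\right) 33 \right)} = -257017 - 1 = -257018$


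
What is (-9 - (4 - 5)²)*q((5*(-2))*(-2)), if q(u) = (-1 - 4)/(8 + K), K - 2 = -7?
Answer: 50/3 ≈ 16.667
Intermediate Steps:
K = -5 (K = 2 - 7 = -5)
q(u) = -5/3 (q(u) = (-1 - 4)/(8 - 5) = -5/3)
(-9 - (4 - 5)²)*q((5*(-2))*(-2)) = (-9 - (4 - 5)²)*(-5/3) = (-9 - 1*(-1)²)*(-5/3) = (-9 - 1*1)*(-5/3) = (-9 - 1)*(-5/3) = -10*(-5/3) = 50/3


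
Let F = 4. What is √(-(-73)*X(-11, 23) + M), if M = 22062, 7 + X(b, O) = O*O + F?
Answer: 2*√15115 ≈ 245.89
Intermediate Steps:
X(b, O) = -3 + O² (X(b, O) = -7 + (O*O + 4) = -7 + (O² + 4) = -7 + (4 + O²) = -3 + O²)
√(-(-73)*X(-11, 23) + M) = √(-(-73)*(-3 + 23²) + 22062) = √(-(-73)*(-3 + 529) + 22062) = √(-(-73)*526 + 22062) = √(-73*(-526) + 22062) = √(38398 + 22062) = √60460 = 2*√15115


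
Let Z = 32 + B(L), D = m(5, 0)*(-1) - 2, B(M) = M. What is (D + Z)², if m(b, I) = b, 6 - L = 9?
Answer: 484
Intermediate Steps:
L = -3 (L = 6 - 1*9 = 6 - 9 = -3)
D = -7 (D = 5*(-1) - 2 = -5 - 2 = -7)
Z = 29 (Z = 32 - 3 = 29)
(D + Z)² = (-7 + 29)² = 22² = 484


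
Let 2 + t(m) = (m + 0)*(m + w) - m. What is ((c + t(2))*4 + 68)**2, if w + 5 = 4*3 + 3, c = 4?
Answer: 26896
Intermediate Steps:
w = 10 (w = -5 + (4*3 + 3) = -5 + (12 + 3) = -5 + 15 = 10)
t(m) = -2 - m + m*(10 + m) (t(m) = -2 + ((m + 0)*(m + 10) - m) = -2 + (m*(10 + m) - m) = -2 + (-m + m*(10 + m)) = -2 - m + m*(10 + m))
((c + t(2))*4 + 68)**2 = ((4 + (-2 + 2**2 + 9*2))*4 + 68)**2 = ((4 + (-2 + 4 + 18))*4 + 68)**2 = ((4 + 20)*4 + 68)**2 = (24*4 + 68)**2 = (96 + 68)**2 = 164**2 = 26896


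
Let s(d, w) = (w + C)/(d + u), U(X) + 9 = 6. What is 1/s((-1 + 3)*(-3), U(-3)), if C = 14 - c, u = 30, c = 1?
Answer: 12/5 ≈ 2.4000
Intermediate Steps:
U(X) = -3 (U(X) = -9 + 6 = -3)
C = 13 (C = 14 - 1*1 = 14 - 1 = 13)
s(d, w) = (13 + w)/(30 + d) (s(d, w) = (w + 13)/(d + 30) = (13 + w)/(30 + d))
1/s((-1 + 3)*(-3), U(-3)) = 1/((13 - 3)/(30 + (-1 + 3)*(-3))) = 1/(10/(30 + 2*(-3))) = 1/(10/(30 - 6)) = 1/(10/24) = 1/((1/24)*10) = 1/(5/12) = 12/5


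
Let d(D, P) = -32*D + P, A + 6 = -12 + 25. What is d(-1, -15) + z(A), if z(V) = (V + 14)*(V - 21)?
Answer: -277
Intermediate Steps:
A = 7 (A = -6 + (-12 + 25) = -6 + 13 = 7)
d(D, P) = P - 32*D
z(V) = (-21 + V)*(14 + V) (z(V) = (14 + V)*(-21 + V) = (-21 + V)*(14 + V))
d(-1, -15) + z(A) = (-15 - 32*(-1)) + (-294 + 7² - 7*7) = (-15 + 32) + (-294 + 49 - 49) = 17 - 294 = -277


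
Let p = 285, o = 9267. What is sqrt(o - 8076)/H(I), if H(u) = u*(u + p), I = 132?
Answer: sqrt(1191)/55044 ≈ 0.00062697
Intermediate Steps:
H(u) = u*(285 + u) (H(u) = u*(u + 285) = u*(285 + u))
sqrt(o - 8076)/H(I) = sqrt(9267 - 8076)/((132*(285 + 132))) = sqrt(1191)/((132*417)) = sqrt(1191)/55044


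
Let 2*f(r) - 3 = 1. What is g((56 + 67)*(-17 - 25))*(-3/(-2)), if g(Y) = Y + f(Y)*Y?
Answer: -23247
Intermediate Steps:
f(r) = 2 (f(r) = 3/2 + (½)*1 = 3/2 + ½ = 2)
g(Y) = 3*Y (g(Y) = Y + 2*Y = 3*Y)
g((56 + 67)*(-17 - 25))*(-3/(-2)) = (3*((56 + 67)*(-17 - 25)))*(-3/(-2)) = (3*(123*(-42)))*(-3*(-½)) = (3*(-5166))*(3/2) = -15498*3/2 = -23247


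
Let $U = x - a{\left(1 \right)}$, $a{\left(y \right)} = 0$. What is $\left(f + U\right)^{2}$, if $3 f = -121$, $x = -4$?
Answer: $\frac{17689}{9} \approx 1965.4$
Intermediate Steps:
$U = -4$ ($U = -4 - 0 = -4 + 0 = -4$)
$f = - \frac{121}{3}$ ($f = \frac{1}{3} \left(-121\right) = - \frac{121}{3} \approx -40.333$)
$\left(f + U\right)^{2} = \left(- \frac{121}{3} - 4\right)^{2} = \left(- \frac{133}{3}\right)^{2} = \frac{17689}{9}$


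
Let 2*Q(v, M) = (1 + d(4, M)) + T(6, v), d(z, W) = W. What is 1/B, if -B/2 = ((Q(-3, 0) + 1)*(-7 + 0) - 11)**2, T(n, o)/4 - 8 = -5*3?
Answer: -2/23409 ≈ -8.5437e-5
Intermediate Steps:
T(n, o) = -28 (T(n, o) = 32 + 4*(-5*3) = 32 + 4*(-15) = 32 - 60 = -28)
Q(v, M) = -27/2 + M/2 (Q(v, M) = ((1 + M) - 28)/2 = (-27 + M)/2 = -27/2 + M/2)
B = -23409/2 (B = -2*(((-27/2 + (1/2)*0) + 1)*(-7 + 0) - 11)**2 = -2*(((-27/2 + 0) + 1)*(-7) - 11)**2 = -2*((-27/2 + 1)*(-7) - 11)**2 = -2*(-25/2*(-7) - 11)**2 = -2*(175/2 - 11)**2 = -2*(153/2)**2 = -2*23409/4 = -23409/2 ≈ -11705.)
1/B = 1/(-23409/2) = -2/23409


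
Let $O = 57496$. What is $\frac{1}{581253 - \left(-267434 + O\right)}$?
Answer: $\frac{1}{791191} \approx 1.2639 \cdot 10^{-6}$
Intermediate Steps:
$\frac{1}{581253 - \left(-267434 + O\right)} = \frac{1}{581253 + \left(267434 - 57496\right)} = \frac{1}{581253 + 209938} = \frac{1}{791191}$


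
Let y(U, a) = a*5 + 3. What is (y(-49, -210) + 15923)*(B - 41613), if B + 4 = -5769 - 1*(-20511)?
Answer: -399792500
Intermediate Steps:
B = 14738 (B = -4 + (-5769 - 1*(-20511)) = -4 + (-5769 + 20511) = -4 + 14742 = 14738)
y(U, a) = 3 + 5*a (y(U, a) = 5*a + 3 = 3 + 5*a)
(y(-49, -210) + 15923)*(B - 41613) = ((3 + 5*(-210)) + 15923)*(14738 - 41613) = ((3 - 1050) + 15923)*(-26875) = (-1047 + 15923)*(-26875) = 14876*(-26875) = -399792500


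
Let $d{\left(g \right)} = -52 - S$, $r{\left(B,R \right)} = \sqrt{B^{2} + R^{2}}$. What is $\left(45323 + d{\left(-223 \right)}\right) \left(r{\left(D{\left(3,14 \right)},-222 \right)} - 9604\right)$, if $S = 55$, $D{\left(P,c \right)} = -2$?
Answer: $-434254464 + 90432 \sqrt{12322} \approx -4.2422 \cdot 10^{8}$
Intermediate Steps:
$d{\left(g \right)} = -107$ ($d{\left(g \right)} = -52 - 55 = -107$)
$\left(45323 + d{\left(-223 \right)}\right) \left(r{\left(D{\left(3,14 \right)},-222 \right)} - 9604\right) = \left(45323 - 107\right) \left(\sqrt{\left(-2\right)^{2} + \left(-222\right)^{2}} - 9604\right) = 45216 \left(\sqrt{4 + 49284} - 9604\right) = 45216 \left(\sqrt{49288} - 9604\right) = 45216 \left(2 \sqrt{12322} - 9604\right) = 45216 \left(-9604 + 2 \sqrt{12322}\right) = -434254464 + 90432 \sqrt{12322}$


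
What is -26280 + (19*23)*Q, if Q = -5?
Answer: -28465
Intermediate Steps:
-26280 + (19*23)*Q = -26280 + (19*23)*(-5) = -26280 + 437*(-5) = -26280 - 2185 = -28465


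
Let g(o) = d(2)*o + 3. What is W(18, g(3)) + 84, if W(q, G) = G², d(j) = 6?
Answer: 525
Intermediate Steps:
g(o) = 3 + 6*o (g(o) = 6*o + 3 = 3 + 6*o)
W(18, g(3)) + 84 = (3 + 6*3)² + 84 = (3 + 18)² + 84 = 21² + 84 = 441 + 84 = 525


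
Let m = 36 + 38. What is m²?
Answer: 5476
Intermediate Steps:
m = 74
m² = 74² = 5476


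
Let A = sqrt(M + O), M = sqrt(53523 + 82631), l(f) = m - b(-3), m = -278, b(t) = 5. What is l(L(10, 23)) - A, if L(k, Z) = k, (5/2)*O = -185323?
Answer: -283 - I*sqrt(1853230 - 25*sqrt(136154))/5 ≈ -283.0 - 271.59*I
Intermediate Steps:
O = -370646/5 (O = (2/5)*(-185323) = -370646/5 ≈ -74129.)
l(f) = -283 (l(f) = -278 - 1*5 = -278 - 5 = -283)
M = sqrt(136154) ≈ 368.99
A = sqrt(-370646/5 + sqrt(136154)) (A = sqrt(sqrt(136154) - 370646/5) = sqrt(-370646/5 + sqrt(136154)) ≈ 271.59*I)
l(L(10, 23)) - A = -283 - sqrt(-1853230 + 25*sqrt(136154))/5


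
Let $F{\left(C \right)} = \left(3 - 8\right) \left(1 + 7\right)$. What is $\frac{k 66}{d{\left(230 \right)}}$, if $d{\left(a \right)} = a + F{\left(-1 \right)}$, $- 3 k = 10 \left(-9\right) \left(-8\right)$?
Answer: $- \frac{1584}{19} \approx -83.368$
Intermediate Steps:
$k = -240$ ($k = - \frac{10 \left(-9\right) \left(-8\right)}{3} = - \frac{\left(-90\right) \left(-8\right)}{3} = \left(- \frac{1}{3}\right) 720 = -240$)
$F{\left(C \right)} = -40$ ($F{\left(C \right)} = \left(-5\right) 8 = -40$)
$d{\left(a \right)} = -40 + a$ ($d{\left(a \right)} = a - 40 = -40 + a$)
$\frac{k 66}{d{\left(230 \right)}} = \frac{\left(-240\right) 66}{-40 + 230} = - \frac{15840}{190} = \left(-15840\right) \frac{1}{190} = - \frac{1584}{19}$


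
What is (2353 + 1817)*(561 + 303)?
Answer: 3602880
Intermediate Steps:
(2353 + 1817)*(561 + 303) = 4170*864 = 3602880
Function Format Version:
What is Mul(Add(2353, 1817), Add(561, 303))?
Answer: 3602880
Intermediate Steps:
Mul(Add(2353, 1817), Add(561, 303)) = Mul(4170, 864) = 3602880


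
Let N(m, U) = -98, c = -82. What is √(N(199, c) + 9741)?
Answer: √9643 ≈ 98.199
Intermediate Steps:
√(N(199, c) + 9741) = √(-98 + 9741) = √9643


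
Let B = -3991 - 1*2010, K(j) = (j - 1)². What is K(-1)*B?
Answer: -24004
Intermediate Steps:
K(j) = (-1 + j)²
B = -6001 (B = -3991 - 2010 = -6001)
K(-1)*B = (-1 - 1)²*(-6001) = (-2)²*(-6001) = 4*(-6001) = -24004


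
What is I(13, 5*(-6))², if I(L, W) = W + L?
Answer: 289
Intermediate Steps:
I(L, W) = L + W
I(13, 5*(-6))² = (13 + 5*(-6))² = (13 - 30)² = (-17)² = 289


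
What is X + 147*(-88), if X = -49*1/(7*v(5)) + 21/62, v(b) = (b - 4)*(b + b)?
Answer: -2005136/155 ≈ -12936.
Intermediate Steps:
v(b) = 2*b*(-4 + b) (v(b) = (-4 + b)*(2*b) = 2*b*(-4 + b))
X = -56/155 (X = -49*1/(70*(-4 + 5)) + 21/62 = -49/(7*(2*5*1)) + 21*(1/62) = -49/(7*10) + 21/62 = -49/70 + 21/62 = -49*1/70 + 21/62 = -7/10 + 21/62 = -56/155 ≈ -0.36129)
X + 147*(-88) = -56/155 + 147*(-88) = -56/155 - 12936 = -2005136/155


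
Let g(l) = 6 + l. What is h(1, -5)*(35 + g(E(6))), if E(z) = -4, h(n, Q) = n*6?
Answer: 222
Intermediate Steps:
h(n, Q) = 6*n
h(1, -5)*(35 + g(E(6))) = (6*1)*(35 + (6 - 4)) = 6*(35 + 2) = 6*37 = 222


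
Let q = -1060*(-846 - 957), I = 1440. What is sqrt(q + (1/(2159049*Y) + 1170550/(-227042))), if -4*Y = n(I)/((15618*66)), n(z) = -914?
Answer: sqrt(2664205530827997505889359933851937)/37336504166251 ≈ 1382.5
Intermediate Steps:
Y = 457/2061576 (Y = -(-457)/(2*(15618*66)) = -(-457)/(2*1030788) = -1/4*(-457/515394) = 457/2061576 ≈ 0.00022168)
q = 1911180 (q = -1060*(-1803) = 1911180)
sqrt(q + (1/(2159049*Y) + 1170550/(-227042))) = sqrt(1911180 + (1/(2159049*(457/2061576)) + 1170550/(-227042))) = sqrt(1911180 + ((1/2159049)*(2061576/457) + 1170550*(-1/227042))) = sqrt(1911180 + (687192/328895131 - 585275/113521)) = sqrt(1911180 - 192416087072993/37336504166251) = sqrt(71356587616368513187/37336504166251) = sqrt(2664205530827997505889359933851937)/37336504166251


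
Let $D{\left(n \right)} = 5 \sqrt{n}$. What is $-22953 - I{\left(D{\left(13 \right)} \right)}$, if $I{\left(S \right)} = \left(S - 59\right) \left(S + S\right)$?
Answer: $-23603 + 590 \sqrt{13} \approx -21476.0$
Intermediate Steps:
$I{\left(S \right)} = 2 S \left(-59 + S\right)$ ($I{\left(S \right)} = \left(-59 + S\right) 2 S = 2 S \left(-59 + S\right)$)
$-22953 - I{\left(D{\left(13 \right)} \right)} = -22953 - 2 \cdot 5 \sqrt{13} \left(-59 + 5 \sqrt{13}\right) = -22953 - 10 \sqrt{13} \left(-59 + 5 \sqrt{13}\right)$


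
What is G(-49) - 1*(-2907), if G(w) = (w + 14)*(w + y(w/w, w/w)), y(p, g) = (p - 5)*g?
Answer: 4762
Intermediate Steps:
y(p, g) = g*(-5 + p) (y(p, g) = (-5 + p)*g = g*(-5 + p))
G(w) = (-4 + w)*(14 + w) (G(w) = (w + 14)*(w + (w/w)*(-5 + w/w)) = (14 + w)*(w + 1*(-5 + 1)) = (14 + w)*(w + 1*(-4)) = (14 + w)*(w - 4) = (14 + w)*(-4 + w) = (-4 + w)*(14 + w))
G(-49) - 1*(-2907) = (-56 + (-49)² + 10*(-49)) - 1*(-2907) = (-56 + 2401 - 490) + 2907 = 1855 + 2907 = 4762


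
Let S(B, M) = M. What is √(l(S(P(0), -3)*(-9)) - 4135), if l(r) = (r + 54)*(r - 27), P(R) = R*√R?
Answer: I*√4135 ≈ 64.304*I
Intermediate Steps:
P(R) = R^(3/2)
l(r) = (-27 + r)*(54 + r) (l(r) = (54 + r)*(-27 + r) = (-27 + r)*(54 + r))
√(l(S(P(0), -3)*(-9)) - 4135) = √((-1458 + (-3*(-9))² + 27*(-3*(-9))) - 4135) = √((-1458 + 27² + 27*27) - 4135) = √((-1458 + 729 + 729) - 4135) = √(0 - 4135) = √(-4135) = I*√4135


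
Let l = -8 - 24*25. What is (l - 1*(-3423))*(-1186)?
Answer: -3338590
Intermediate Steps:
l = -608 (l = -8 - 600 = -608)
(l - 1*(-3423))*(-1186) = (-608 - 1*(-3423))*(-1186) = (-608 + 3423)*(-1186) = 2815*(-1186) = -3338590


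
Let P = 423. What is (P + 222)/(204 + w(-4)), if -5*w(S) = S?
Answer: 3225/1024 ≈ 3.1494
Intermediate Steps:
w(S) = -S/5
(P + 222)/(204 + w(-4)) = (423 + 222)/(204 - ⅕*(-4)) = 645/(204 + ⅘) = 645/(1024/5) = 645*(5/1024) = 3225/1024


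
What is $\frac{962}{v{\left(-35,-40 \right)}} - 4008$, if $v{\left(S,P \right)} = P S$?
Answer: $- \frac{2805119}{700} \approx -4007.3$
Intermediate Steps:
$\frac{962}{v{\left(-35,-40 \right)}} - 4008 = \frac{962}{\left(-40\right) \left(-35\right)} - 4008 = \frac{962}{1400} - 4008 = 962 \cdot \frac{1}{1400} - 4008 = \frac{481}{700} - 4008 = - \frac{2805119}{700}$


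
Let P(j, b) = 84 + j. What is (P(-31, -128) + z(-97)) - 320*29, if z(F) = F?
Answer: -9324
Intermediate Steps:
(P(-31, -128) + z(-97)) - 320*29 = ((84 - 31) - 97) - 320*29 = (53 - 97) - 9280 = -44 - 9280 = -9324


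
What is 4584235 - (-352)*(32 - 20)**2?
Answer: 4634923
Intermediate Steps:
4584235 - (-352)*(32 - 20)**2 = 4584235 - (-352)*12**2 = 4584235 - (-352)*144 = 4584235 - 1*(-50688) = 4584235 + 50688 = 4634923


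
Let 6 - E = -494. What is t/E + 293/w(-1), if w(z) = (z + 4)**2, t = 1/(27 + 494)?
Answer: 76326509/2344500 ≈ 32.556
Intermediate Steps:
E = 500 (E = 6 - 1*(-494) = 6 + 494 = 500)
t = 1/521 ≈ 0.0019194
w(z) = (4 + z)**2
t/E + 293/w(-1) = (1/521)/500 + 293/((4 - 1)**2) = (1/521)*(1/500) + 293/(3**2) = 1/260500 + 293/9 = 76326509/2344500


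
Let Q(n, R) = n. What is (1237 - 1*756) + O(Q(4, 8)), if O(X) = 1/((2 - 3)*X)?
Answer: 1923/4 ≈ 480.75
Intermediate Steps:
O(X) = -1/X (O(X) = 1/(-X) = -1/X)
(1237 - 1*756) + O(Q(4, 8)) = (1237 - 1*756) - 1/4 = (1237 - 756) - 1*1/4 = 481 - 1/4 = 1923/4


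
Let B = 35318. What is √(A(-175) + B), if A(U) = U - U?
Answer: √35318 ≈ 187.93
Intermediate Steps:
A(U) = 0
√(A(-175) + B) = √(0 + 35318) = √35318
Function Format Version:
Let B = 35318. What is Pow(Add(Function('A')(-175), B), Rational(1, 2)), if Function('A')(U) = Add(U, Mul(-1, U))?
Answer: Pow(35318, Rational(1, 2)) ≈ 187.93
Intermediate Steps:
Function('A')(U) = 0
Pow(Add(Function('A')(-175), B), Rational(1, 2)) = Pow(Add(0, 35318), Rational(1, 2)) = Pow(35318, Rational(1, 2))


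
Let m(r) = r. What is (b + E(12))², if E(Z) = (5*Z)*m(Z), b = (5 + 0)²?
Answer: 555025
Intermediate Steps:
b = 25 (b = 5² = 25)
E(Z) = 5*Z² (E(Z) = (5*Z)*Z = 5*Z²)
(b + E(12))² = (25 + 5*12²)² = (25 + 5*144)² = (25 + 720)² = 745² = 555025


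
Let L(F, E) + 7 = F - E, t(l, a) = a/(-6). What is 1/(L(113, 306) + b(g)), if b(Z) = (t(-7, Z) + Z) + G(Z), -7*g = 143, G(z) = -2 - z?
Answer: -42/8341 ≈ -0.0050354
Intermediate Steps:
t(l, a) = -a/6 (t(l, a) = a*(-⅙) = -a/6)
L(F, E) = -7 + F - E (L(F, E) = -7 + (F - E) = -7 + F - E)
g = -143/7 (g = -⅐*143 = -143/7 ≈ -20.429)
b(Z) = -2 - Z/6 (b(Z) = (-Z/6 + Z) + (-2 - Z) = 5*Z/6 + (-2 - Z) = -2 - Z/6)
1/(L(113, 306) + b(g)) = 1/((-7 + 113 - 1*306) + (-2 - ⅙*(-143/7))) = 1/((-7 + 113 - 306) + (-2 + 143/42)) = 1/(-200 + 59/42) = 1/(-8341/42) = -42/8341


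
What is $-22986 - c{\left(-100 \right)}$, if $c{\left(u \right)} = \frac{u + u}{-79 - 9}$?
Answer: $- \frac{252871}{11} \approx -22988.0$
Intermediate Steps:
$c{\left(u \right)} = - \frac{u}{44}$ ($c{\left(u \right)} = \frac{2 u}{-88} = 2 u \left(- \frac{1}{88}\right) = - \frac{u}{44}$)
$-22986 - c{\left(-100 \right)} = -22986 - \left(- \frac{1}{44}\right) \left(-100\right) = -22986 - \frac{25}{11} = - \frac{252871}{11}$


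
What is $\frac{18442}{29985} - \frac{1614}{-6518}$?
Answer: $\frac{84300373}{97721115} \approx 0.86266$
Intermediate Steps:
$\frac{18442}{29985} - \frac{1614}{-6518} = 18442 \cdot \frac{1}{29985} - - \frac{807}{3259} = \frac{18442}{29985} + \frac{807}{3259} = \frac{84300373}{97721115}$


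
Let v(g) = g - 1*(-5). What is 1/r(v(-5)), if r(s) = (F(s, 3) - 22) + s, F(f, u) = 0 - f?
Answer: -1/22 ≈ -0.045455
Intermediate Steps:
v(g) = 5 + g (v(g) = g + 5 = 5 + g)
F(f, u) = -f
r(s) = -22 (r(s) = (-s - 22) + s = (-22 - s) + s = -22)
1/r(v(-5)) = 1/(-22) = -1/22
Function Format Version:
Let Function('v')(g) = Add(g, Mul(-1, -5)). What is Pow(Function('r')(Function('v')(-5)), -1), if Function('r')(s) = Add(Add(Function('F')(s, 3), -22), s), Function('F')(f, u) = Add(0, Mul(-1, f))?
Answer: Rational(-1, 22) ≈ -0.045455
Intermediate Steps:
Function('v')(g) = Add(5, g) (Function('v')(g) = Add(g, 5) = Add(5, g))
Function('F')(f, u) = Mul(-1, f)
Function('r')(s) = -22 (Function('r')(s) = Add(Add(Mul(-1, s), -22), s) = Add(Add(-22, Mul(-1, s)), s) = -22)
Pow(Function('r')(Function('v')(-5)), -1) = Pow(-22, -1) = Rational(-1, 22)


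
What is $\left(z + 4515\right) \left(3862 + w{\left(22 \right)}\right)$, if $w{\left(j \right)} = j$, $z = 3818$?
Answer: $32365372$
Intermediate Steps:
$\left(z + 4515\right) \left(3862 + w{\left(22 \right)}\right) = \left(3818 + 4515\right) \left(3862 + 22\right) = 8333 \cdot 3884 = 32365372$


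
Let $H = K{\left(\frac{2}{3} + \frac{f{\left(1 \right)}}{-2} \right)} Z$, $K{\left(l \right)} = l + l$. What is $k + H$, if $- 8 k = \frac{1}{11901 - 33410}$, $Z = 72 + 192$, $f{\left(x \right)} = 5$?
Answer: $- \frac{166565695}{172072} \approx -968.0$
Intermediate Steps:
$Z = 264$
$K{\left(l \right)} = 2 l$
$H = -968$ ($H = 2 \left(\frac{2}{3} + \frac{5}{-2}\right) 264 = 2 \left(2 \cdot \frac{1}{3} + 5 \left(- \frac{1}{2}\right)\right) 264 = 2 \left(\frac{2}{3} - \frac{5}{2}\right) 264 = 2 \left(- \frac{11}{6}\right) 264 = \left(- \frac{11}{3}\right) 264 = -968$)
$k = \frac{1}{172072}$ ($k = - \frac{1}{8 \left(11901 - 33410\right)} = - \frac{1}{8 \left(-21509\right)} = \left(- \frac{1}{8}\right) \left(- \frac{1}{21509}\right) = \frac{1}{172072} \approx 5.8115 \cdot 10^{-6}$)
$k + H = \frac{1}{172072} - 968 = - \frac{166565695}{172072}$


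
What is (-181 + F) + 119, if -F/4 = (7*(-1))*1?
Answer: -34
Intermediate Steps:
F = 28 (F = -4*7*(-1) = -(-28) = -4*(-7) = 28)
(-181 + F) + 119 = (-181 + 28) + 119 = -153 + 119 = -34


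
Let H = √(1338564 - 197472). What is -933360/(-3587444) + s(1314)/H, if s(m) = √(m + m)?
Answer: 233340/896861 + √2313881/31697 ≈ 0.30816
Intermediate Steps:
H = 6*√31697 (H = √1141092 = 6*√31697 ≈ 1068.2)
s(m) = √2*√m (s(m) = √(2*m) = √2*√m)
-933360/(-3587444) + s(1314)/H = -933360/(-3587444) + (√2*√1314)/((6*√31697)) = -933360*(-1/3587444) + (√2*(3*√146))*(√31697/190182) = 233340/896861 + (6*√73)*(√31697/190182) = 233340/896861 + √2313881/31697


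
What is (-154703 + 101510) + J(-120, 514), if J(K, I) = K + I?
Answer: -52799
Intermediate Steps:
J(K, I) = I + K
(-154703 + 101510) + J(-120, 514) = (-154703 + 101510) + (514 - 120) = -53193 + 394 = -52799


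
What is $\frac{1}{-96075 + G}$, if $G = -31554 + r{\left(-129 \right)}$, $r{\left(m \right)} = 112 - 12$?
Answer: $- \frac{1}{127529} \approx -7.8414 \cdot 10^{-6}$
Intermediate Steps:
$r{\left(m \right)} = 100$
$G = -31454$ ($G = -31554 + 100 = -31454$)
$\frac{1}{-96075 + G} = \frac{1}{-96075 - 31454} = \frac{1}{-127529} = - \frac{1}{127529}$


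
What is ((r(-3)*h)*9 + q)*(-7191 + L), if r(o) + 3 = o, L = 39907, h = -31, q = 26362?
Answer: 917225776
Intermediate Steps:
r(o) = -3 + o
((r(-3)*h)*9 + q)*(-7191 + L) = (((-3 - 3)*(-31))*9 + 26362)*(-7191 + 39907) = (-6*(-31)*9 + 26362)*32716 = (186*9 + 26362)*32716 = (1674 + 26362)*32716 = 28036*32716 = 917225776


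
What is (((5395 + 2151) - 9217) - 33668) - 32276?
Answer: -67615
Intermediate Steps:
(((5395 + 2151) - 9217) - 33668) - 32276 = ((7546 - 9217) - 33668) - 32276 = (-1671 - 33668) - 32276 = -35339 - 32276 = -67615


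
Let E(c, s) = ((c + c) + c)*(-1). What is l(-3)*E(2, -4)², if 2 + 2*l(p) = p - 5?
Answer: -180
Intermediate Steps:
E(c, s) = -3*c (E(c, s) = (2*c + c)*(-1) = (3*c)*(-1) = -3*c)
l(p) = -7/2 + p/2 (l(p) = -1 + (p - 5)/2 = -1 + (-5 + p)/2 = -1 + (-5/2 + p/2) = -7/2 + p/2)
l(-3)*E(2, -4)² = (-7/2 + (½)*(-3))*(-3*2)² = (-7/2 - 3/2)*(-6)² = -5*36 = -180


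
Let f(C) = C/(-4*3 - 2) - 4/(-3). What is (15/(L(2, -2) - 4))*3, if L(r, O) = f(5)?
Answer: -1890/127 ≈ -14.882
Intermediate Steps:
f(C) = 4/3 - C/14 (f(C) = C/(-12 - 2) - 4*(-⅓) = C/(-14) + 4/3 = C*(-1/14) + 4/3 = -C/14 + 4/3 = 4/3 - C/14)
L(r, O) = 41/42 (L(r, O) = 4/3 - 1/14*5 = 4/3 - 5/14 = 41/42)
(15/(L(2, -2) - 4))*3 = (15/(41/42 - 4))*3 = (15/(-127/42))*3 = -42/127*15*3 = -630/127*3 = -1890/127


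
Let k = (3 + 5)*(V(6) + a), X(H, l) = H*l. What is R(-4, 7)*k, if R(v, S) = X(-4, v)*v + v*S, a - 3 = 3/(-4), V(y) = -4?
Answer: 1288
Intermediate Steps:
a = 9/4 (a = 3 + 3/(-4) = 3 + 3*(-¼) = 3 - ¾ = 9/4 ≈ 2.2500)
R(v, S) = -4*v² + S*v (R(v, S) = (-4*v)*v + v*S = -4*v² + S*v)
k = -14 (k = (3 + 5)*(-4 + 9/4) = 8*(-7/4) = -14)
R(-4, 7)*k = -4*(7 - 4*(-4))*(-14) = -4*(7 + 16)*(-14) = -4*23*(-14) = -92*(-14) = 1288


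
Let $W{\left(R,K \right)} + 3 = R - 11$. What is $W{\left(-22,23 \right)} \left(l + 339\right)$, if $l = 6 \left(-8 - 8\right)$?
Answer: $-8748$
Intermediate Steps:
$l = -96$ ($l = 6 \left(-16\right) = -96$)
$W{\left(R,K \right)} = -14 + R$ ($W{\left(R,K \right)} = -3 + \left(R - 11\right) = -3 + \left(-11 + R\right) = -14 + R$)
$W{\left(-22,23 \right)} \left(l + 339\right) = \left(-14 - 22\right) \left(-96 + 339\right) = \left(-36\right) 243 = -8748$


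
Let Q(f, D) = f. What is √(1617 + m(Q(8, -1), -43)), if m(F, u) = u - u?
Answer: 7*√33 ≈ 40.212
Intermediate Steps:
m(F, u) = 0
√(1617 + m(Q(8, -1), -43)) = √(1617 + 0) = √1617 = 7*√33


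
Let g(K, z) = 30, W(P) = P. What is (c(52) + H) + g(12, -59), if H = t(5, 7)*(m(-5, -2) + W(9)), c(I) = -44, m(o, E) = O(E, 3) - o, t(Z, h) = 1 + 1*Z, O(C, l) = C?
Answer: 58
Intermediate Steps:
t(Z, h) = 1 + Z
m(o, E) = E - o
H = 72 (H = (1 + 5)*((-2 - 1*(-5)) + 9) = 6*((-2 + 5) + 9) = 6*(3 + 9) = 6*12 = 72)
(c(52) + H) + g(12, -59) = (-44 + 72) + 30 = 28 + 30 = 58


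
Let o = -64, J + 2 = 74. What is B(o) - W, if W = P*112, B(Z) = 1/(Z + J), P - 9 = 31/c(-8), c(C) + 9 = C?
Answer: -109295/136 ≈ -803.64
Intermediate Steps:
J = 72 (J = -2 + 74 = 72)
c(C) = -9 + C
P = 122/17 (P = 9 + 31/(-9 - 8) = 9 + 31/(-17) = 9 + 31*(-1/17) = 9 - 31/17 = 122/17 ≈ 7.1765)
B(Z) = 1/(72 + Z) (B(Z) = 1/(Z + 72) = 1/(72 + Z))
W = 13664/17 (W = (122/17)*112 = 13664/17 ≈ 803.76)
B(o) - W = 1/(72 - 64) - 1*13664/17 = 1/8 - 13664/17 = ⅛ - 13664/17 = -109295/136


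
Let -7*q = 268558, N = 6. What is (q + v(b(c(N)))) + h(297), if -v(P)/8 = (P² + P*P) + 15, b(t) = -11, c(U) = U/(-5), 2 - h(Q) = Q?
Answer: -285015/7 ≈ -40716.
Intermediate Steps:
q = -268558/7 (q = -⅐*268558 = -268558/7 ≈ -38365.)
h(Q) = 2 - Q
c(U) = -U/5 (c(U) = U*(-⅕) = -U/5)
v(P) = -120 - 16*P² (v(P) = -8*((P² + P*P) + 15) = -8*((P² + P²) + 15) = -8*(2*P² + 15) = -8*(15 + 2*P²) = -120 - 16*P²)
(q + v(b(c(N)))) + h(297) = (-268558/7 + (-120 - 16*(-11)²)) + (2 - 1*297) = (-268558/7 + (-120 - 16*121)) + (2 - 297) = (-268558/7 + (-120 - 1936)) - 295 = (-268558/7 - 2056) - 295 = -282950/7 - 295 = -285015/7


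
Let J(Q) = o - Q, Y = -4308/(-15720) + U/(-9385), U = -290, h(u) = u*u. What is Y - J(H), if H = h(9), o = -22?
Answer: 254013433/2458870 ≈ 103.30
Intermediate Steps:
h(u) = u²
Y = 749823/2458870 (Y = -4308/(-15720) - 290/(-9385) = -4308*(-1/15720) - 290*(-1/9385) = 359/1310 + 58/1877 = 749823/2458870 ≈ 0.30495)
H = 81 (H = 9² = 81)
J(Q) = -22 - Q
Y - J(H) = 749823/2458870 - (-22 - 1*81) = 749823/2458870 - (-22 - 81) = 749823/2458870 - 1*(-103) = 749823/2458870 + 103 = 254013433/2458870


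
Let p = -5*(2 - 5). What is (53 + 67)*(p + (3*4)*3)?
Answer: 6120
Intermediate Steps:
p = 15 (p = -5*(-3) = 15)
(53 + 67)*(p + (3*4)*3) = (53 + 67)*(15 + (3*4)*3) = 120*(15 + 12*3) = 120*(15 + 36) = 120*51 = 6120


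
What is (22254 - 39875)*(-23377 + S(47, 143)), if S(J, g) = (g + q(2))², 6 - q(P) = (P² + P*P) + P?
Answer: 71470776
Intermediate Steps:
q(P) = 6 - P - 2*P² (q(P) = 6 - ((P² + P*P) + P) = 6 - ((P² + P²) + P) = 6 - (2*P² + P) = 6 - (P + 2*P²) = 6 + (-P - 2*P²) = 6 - P - 2*P²)
S(J, g) = (-4 + g)² (S(J, g) = (g + (6 - 1*2 - 2*2²))² = (g + (6 - 2 - 2*4))² = (g + (6 - 2 - 8))² = (g - 4)² = (-4 + g)²)
(22254 - 39875)*(-23377 + S(47, 143)) = (22254 - 39875)*(-23377 + (-4 + 143)²) = -17621*(-23377 + 139²) = -17621*(-23377 + 19321) = -17621*(-4056) = 71470776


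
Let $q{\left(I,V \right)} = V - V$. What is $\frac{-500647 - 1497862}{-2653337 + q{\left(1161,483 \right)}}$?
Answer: $\frac{1998509}{2653337} \approx 0.75321$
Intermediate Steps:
$q{\left(I,V \right)} = 0$
$\frac{-500647 - 1497862}{-2653337 + q{\left(1161,483 \right)}} = \frac{-500647 - 1497862}{-2653337 + 0} = - \frac{1998509}{-2653337} = \left(-1998509\right) \left(- \frac{1}{2653337}\right) = \frac{1998509}{2653337}$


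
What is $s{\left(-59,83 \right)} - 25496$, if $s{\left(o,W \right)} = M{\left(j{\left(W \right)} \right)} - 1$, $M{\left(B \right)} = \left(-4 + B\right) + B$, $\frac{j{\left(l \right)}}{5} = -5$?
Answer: $-25551$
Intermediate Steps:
$j{\left(l \right)} = -25$ ($j{\left(l \right)} = 5 \left(-5\right) = -25$)
$M{\left(B \right)} = -4 + 2 B$
$s{\left(o,W \right)} = -55$ ($s{\left(o,W \right)} = \left(-4 + 2 \left(-25\right)\right) - 1 = \left(-4 - 50\right) - 1 = -54 - 1 = -55$)
$s{\left(-59,83 \right)} - 25496 = -55 - 25496 = -25551$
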